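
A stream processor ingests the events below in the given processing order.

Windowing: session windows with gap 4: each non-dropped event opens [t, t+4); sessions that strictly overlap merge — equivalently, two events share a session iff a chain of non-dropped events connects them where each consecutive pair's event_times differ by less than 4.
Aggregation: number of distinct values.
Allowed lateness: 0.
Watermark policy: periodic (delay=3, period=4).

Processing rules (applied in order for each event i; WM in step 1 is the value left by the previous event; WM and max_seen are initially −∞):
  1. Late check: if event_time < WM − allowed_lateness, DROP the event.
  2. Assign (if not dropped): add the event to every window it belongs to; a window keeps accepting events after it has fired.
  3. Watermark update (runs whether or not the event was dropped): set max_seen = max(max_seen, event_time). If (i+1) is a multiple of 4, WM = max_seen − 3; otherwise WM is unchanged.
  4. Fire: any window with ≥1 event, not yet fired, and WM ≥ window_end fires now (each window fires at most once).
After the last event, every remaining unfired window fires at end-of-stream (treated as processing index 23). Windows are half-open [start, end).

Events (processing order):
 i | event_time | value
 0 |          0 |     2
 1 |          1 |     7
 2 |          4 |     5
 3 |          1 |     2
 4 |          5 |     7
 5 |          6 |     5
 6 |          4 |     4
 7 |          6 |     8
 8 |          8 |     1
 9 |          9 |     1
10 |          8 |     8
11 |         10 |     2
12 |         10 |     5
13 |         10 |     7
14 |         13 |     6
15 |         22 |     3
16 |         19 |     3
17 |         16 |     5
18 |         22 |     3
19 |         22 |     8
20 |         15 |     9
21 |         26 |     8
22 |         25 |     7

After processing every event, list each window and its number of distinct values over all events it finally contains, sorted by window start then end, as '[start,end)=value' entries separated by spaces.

[0,17)=7 [19,30)=3

i=0 t=0 v=2: → [0,4); WM=−∞
i=1 t=1 v=7: → [0,5); WM=−∞
i=2 t=4 v=5: → [0,8); WM=−∞
i=3 t=1 v=2: → [0,8); WM=1
i=4 t=5 v=7: → [0,9); WM=1
i=5 t=6 v=5: → [0,10); WM=1
i=6 t=4 v=4: → [0,10); WM=1
i=7 t=6 v=8: → [0,10); WM=3
i=8 t=8 v=1: → [0,12); WM=3
i=9 t=9 v=1: → [0,13); WM=3
i=10 t=8 v=8: → [0,13); WM=3
i=11 t=10 v=2: → [0,14); WM=7
i=12 t=10 v=5: → [0,14); WM=7
i=13 t=10 v=7: → [0,14); WM=7
i=14 t=13 v=6: → [0,17); WM=7
i=15 t=22 v=3: → [22,26); WM=19
i=16 t=19 v=3: → [19,26); WM=19
i=17 t=16 v=5: DROP (t<19-0); WM=19
i=18 t=22 v=3: → [19,26); WM=19
i=19 t=22 v=8: → [19,26); WM=19
i=20 t=15 v=9: DROP (t<19-0); WM=19
i=21 t=26 v=8: → [26,30); WM=19
i=22 t=25 v=7: → [19,30); WM=19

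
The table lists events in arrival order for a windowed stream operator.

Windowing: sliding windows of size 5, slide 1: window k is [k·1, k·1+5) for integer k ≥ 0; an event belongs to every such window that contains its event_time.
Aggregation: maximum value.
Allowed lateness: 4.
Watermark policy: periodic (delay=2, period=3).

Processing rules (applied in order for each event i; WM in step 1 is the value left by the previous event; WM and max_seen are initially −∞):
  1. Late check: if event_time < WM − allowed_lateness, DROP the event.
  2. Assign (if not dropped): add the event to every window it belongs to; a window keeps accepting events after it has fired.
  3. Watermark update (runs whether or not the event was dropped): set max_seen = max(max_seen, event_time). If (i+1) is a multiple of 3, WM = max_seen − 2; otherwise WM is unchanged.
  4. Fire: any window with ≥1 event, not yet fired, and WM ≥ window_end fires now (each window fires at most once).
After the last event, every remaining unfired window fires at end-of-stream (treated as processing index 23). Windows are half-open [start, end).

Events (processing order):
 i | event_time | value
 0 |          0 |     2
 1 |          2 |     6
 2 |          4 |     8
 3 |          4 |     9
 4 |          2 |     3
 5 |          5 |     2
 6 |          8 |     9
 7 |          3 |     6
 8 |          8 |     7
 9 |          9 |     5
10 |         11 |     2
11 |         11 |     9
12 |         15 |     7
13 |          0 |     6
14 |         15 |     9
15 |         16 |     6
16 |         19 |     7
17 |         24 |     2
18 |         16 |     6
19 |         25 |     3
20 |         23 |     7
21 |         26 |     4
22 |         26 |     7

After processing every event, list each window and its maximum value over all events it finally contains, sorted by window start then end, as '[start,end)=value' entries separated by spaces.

[0,5)=9 [1,6)=9 [2,7)=9 [3,8)=9 [4,9)=9 [5,10)=9 [6,11)=9 [7,12)=9 [8,13)=9 [9,14)=9 [10,15)=9 [11,16)=9 [12,17)=9 [13,18)=9 [14,19)=9 [15,20)=9 [16,21)=7 [17,22)=7 [18,23)=7 [19,24)=7 [20,25)=7 [21,26)=7 [22,27)=7 [23,28)=7 [24,29)=7 [25,30)=7 [26,31)=7

i=0 t=0 v=2: → [0,5); WM=−∞
i=1 t=2 v=6: → [2,7),[1,6),[0,5); WM=−∞
i=2 t=4 v=8: → [4,9),[3,8),[2,7),[1,6),[0,5); WM=2
i=3 t=4 v=9: → [4,9),[3,8),[2,7),[1,6),[0,5); WM=2
i=4 t=2 v=3: → [2,7),[1,6),[0,5); WM=2
i=5 t=5 v=2: → [5,10),[4,9),[3,8),[2,7),[1,6); WM=3
i=6 t=8 v=9: → [8,13),[7,12),[6,11),[5,10),[4,9); WM=3
i=7 t=3 v=6: → [3,8),[2,7),[1,6),[0,5); WM=3
i=8 t=8 v=7: → [8,13),[7,12),[6,11),[5,10),[4,9); WM=6; [0,5) fires=9 [1,6) fires=9
i=9 t=9 v=5: → [9,14),[8,13),[7,12),[6,11),[5,10); WM=6
i=10 t=11 v=2: → [11,16),[10,15),[9,14),[8,13),[7,12); WM=6
i=11 t=11 v=9: → [11,16),[10,15),[9,14),[8,13),[7,12); WM=9; [2,7) fires=9 [3,8) fires=9 [4,9) fires=9
i=12 t=15 v=7: → [15,20),[14,19),[13,18),[12,17),[11,16); WM=9
i=13 t=0 v=6: DROP (t<9-4); WM=9
i=14 t=15 v=9: → [15,20),[14,19),[13,18),[12,17),[11,16); WM=13; [5,10) fires=9 [6,11) fires=9 [7,12) fires=9 [8,13) fires=9
i=15 t=16 v=6: → [16,21),[15,20),[14,19),[13,18),[12,17); WM=13
i=16 t=19 v=7: → [19,24),[18,23),[17,22),[16,21),[15,20); WM=13
i=17 t=24 v=2: → [24,29),[23,28),[22,27),[21,26),[20,25); WM=22; [9,14) fires=9 [10,15) fires=9 [11,16) fires=9 [12,17) fires=9 [13,18) fires=9 [14,19) fires=9 [15,20) fires=9 [16,21) fires=7 [17,22) fires=7
i=18 t=16 v=6: DROP (t<22-4); WM=22
i=19 t=25 v=3: → [25,30),[24,29),[23,28),[22,27),[21,26); WM=22
i=20 t=23 v=7: → [23,28),[22,27),[21,26),[20,25),[19,24); WM=23; [18,23) fires=7
i=21 t=26 v=4: → [26,31),[25,30),[24,29),[23,28),[22,27); WM=23
i=22 t=26 v=7: → [26,31),[25,30),[24,29),[23,28),[22,27); WM=23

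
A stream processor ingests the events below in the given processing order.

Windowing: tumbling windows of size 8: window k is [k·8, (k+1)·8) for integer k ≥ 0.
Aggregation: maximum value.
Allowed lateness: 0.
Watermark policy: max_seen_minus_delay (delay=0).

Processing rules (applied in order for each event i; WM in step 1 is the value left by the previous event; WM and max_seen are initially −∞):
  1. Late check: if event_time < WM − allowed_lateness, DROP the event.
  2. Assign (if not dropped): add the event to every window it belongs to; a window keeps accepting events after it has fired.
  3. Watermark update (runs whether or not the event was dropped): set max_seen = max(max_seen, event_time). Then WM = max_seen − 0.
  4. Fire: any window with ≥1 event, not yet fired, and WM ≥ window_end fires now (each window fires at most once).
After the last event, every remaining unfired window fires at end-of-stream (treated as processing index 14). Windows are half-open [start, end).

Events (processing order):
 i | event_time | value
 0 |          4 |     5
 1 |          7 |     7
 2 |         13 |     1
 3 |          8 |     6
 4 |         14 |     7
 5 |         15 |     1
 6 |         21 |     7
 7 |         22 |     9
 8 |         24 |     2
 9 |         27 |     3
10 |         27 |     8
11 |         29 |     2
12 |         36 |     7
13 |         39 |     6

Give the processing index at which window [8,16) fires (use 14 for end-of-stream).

i=0 t=4 v=5: → [0,8); WM=4
i=1 t=7 v=7: → [0,8); WM=7
i=2 t=13 v=1: → [8,16); WM=13; [0,8) fires=7
i=3 t=8 v=6: DROP (t<13-0); WM=13
i=4 t=14 v=7: → [8,16); WM=14
i=5 t=15 v=1: → [8,16); WM=15
i=6 t=21 v=7: → [16,24); WM=21; [8,16) fires=7
i=7 t=22 v=9: → [16,24); WM=22
i=8 t=24 v=2: → [24,32); WM=24; [16,24) fires=9
i=9 t=27 v=3: → [24,32); WM=27
i=10 t=27 v=8: → [24,32); WM=27
i=11 t=29 v=2: → [24,32); WM=29
i=12 t=36 v=7: → [32,40); WM=36; [24,32) fires=8
i=13 t=39 v=6: → [32,40); WM=39

6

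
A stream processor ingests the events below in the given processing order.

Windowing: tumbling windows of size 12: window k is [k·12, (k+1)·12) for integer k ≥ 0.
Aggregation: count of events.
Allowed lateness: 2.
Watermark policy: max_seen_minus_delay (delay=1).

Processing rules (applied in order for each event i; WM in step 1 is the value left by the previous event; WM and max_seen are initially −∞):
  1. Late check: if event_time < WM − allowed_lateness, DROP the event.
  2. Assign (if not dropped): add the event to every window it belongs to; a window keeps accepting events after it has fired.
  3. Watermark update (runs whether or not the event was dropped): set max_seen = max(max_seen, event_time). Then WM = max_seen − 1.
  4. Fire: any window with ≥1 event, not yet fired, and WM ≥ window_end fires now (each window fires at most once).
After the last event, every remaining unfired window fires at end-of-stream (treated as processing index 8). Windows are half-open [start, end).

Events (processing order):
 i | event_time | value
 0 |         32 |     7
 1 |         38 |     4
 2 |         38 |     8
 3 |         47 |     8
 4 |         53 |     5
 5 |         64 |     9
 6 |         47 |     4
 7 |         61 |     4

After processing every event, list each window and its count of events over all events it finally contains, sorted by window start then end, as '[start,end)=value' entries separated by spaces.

i=0 t=32 v=7: → [24,36); WM=31
i=1 t=38 v=4: → [36,48); WM=37; [24,36) fires=1
i=2 t=38 v=8: → [36,48); WM=37
i=3 t=47 v=8: → [36,48); WM=46
i=4 t=53 v=5: → [48,60); WM=52; [36,48) fires=3
i=5 t=64 v=9: → [60,72); WM=63; [48,60) fires=1
i=6 t=47 v=4: DROP (t<63-2); WM=63
i=7 t=61 v=4: → [60,72); WM=63

[24,36)=1 [36,48)=3 [48,60)=1 [60,72)=2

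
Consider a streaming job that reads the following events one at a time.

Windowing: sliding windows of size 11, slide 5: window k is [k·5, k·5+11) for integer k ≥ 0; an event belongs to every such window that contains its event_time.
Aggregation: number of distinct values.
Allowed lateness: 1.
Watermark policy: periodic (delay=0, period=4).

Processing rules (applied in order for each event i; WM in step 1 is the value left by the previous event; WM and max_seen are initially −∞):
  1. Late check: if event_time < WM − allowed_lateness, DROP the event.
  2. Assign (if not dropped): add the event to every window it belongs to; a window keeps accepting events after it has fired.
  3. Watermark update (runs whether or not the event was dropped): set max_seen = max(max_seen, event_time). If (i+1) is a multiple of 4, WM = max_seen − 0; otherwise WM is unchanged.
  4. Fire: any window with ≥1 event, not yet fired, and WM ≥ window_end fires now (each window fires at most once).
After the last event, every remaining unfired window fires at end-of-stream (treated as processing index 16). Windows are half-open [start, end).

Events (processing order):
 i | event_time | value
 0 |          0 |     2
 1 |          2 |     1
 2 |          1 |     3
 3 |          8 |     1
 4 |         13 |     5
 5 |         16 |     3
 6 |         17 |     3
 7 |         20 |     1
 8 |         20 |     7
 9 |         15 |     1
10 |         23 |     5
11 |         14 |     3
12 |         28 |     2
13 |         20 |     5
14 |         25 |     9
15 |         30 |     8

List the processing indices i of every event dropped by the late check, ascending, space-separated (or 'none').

9 11 13

i=0 t=0 v=2: → [0,11); WM=−∞
i=1 t=2 v=1: → [0,11); WM=−∞
i=2 t=1 v=3: → [0,11); WM=−∞
i=3 t=8 v=1: → [5,16),[0,11); WM=8
i=4 t=13 v=5: → [10,21),[5,16); WM=8
i=5 t=16 v=3: → [15,26),[10,21); WM=8
i=6 t=17 v=3: → [15,26),[10,21); WM=8
i=7 t=20 v=1: → [20,31),[15,26),[10,21); WM=20; [0,11) fires=3 [5,16) fires=2
i=8 t=20 v=7: → [20,31),[15,26),[10,21); WM=20
i=9 t=15 v=1: DROP (t<20-1); WM=20
i=10 t=23 v=5: → [20,31),[15,26); WM=20
i=11 t=14 v=3: DROP (t<20-1); WM=23; [10,21) fires=4
i=12 t=28 v=2: → [25,36),[20,31); WM=23
i=13 t=20 v=5: DROP (t<23-1); WM=23
i=14 t=25 v=9: → [25,36),[20,31),[15,26); WM=23
i=15 t=30 v=8: → [30,41),[25,36),[20,31); WM=30; [15,26) fires=5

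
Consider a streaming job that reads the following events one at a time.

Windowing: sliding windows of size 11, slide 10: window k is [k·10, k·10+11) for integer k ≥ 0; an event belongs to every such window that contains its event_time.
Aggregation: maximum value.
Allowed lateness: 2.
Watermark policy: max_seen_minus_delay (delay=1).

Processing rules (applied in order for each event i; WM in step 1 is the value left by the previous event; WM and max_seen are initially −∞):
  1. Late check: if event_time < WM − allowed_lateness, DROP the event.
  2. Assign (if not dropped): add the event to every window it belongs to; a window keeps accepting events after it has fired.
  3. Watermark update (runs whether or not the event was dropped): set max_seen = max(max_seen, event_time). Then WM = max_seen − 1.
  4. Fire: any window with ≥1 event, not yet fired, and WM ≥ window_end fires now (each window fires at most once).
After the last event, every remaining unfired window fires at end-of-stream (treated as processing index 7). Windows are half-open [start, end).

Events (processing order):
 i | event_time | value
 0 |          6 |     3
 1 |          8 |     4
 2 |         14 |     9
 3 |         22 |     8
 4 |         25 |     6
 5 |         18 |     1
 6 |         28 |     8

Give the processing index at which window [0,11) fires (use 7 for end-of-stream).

i=0 t=6 v=3: → [0,11); WM=5
i=1 t=8 v=4: → [0,11); WM=7
i=2 t=14 v=9: → [10,21); WM=13; [0,11) fires=4
i=3 t=22 v=8: → [20,31); WM=21; [10,21) fires=9
i=4 t=25 v=6: → [20,31); WM=24
i=5 t=18 v=1: DROP (t<24-2); WM=24
i=6 t=28 v=8: → [20,31); WM=27

2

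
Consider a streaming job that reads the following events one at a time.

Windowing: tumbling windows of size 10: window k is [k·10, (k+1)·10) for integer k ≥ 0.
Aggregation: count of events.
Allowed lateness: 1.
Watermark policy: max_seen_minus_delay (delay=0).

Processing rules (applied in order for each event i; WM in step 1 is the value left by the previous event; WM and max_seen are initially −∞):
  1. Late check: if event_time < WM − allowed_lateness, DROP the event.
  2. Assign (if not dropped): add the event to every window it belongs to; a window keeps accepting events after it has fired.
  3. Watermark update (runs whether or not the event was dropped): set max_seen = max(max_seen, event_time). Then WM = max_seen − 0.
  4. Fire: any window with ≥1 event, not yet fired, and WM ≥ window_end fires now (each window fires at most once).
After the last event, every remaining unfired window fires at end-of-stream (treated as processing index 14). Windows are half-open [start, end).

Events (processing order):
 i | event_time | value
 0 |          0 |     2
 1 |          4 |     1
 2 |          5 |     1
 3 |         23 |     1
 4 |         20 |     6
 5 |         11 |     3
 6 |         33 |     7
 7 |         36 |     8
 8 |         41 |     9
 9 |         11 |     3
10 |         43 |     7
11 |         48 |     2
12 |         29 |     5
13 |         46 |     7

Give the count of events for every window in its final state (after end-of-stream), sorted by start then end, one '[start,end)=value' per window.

[0,10)=3 [20,30)=1 [30,40)=2 [40,50)=3

i=0 t=0 v=2: → [0,10); WM=0
i=1 t=4 v=1: → [0,10); WM=4
i=2 t=5 v=1: → [0,10); WM=5
i=3 t=23 v=1: → [20,30); WM=23; [0,10) fires=3
i=4 t=20 v=6: DROP (t<23-1); WM=23
i=5 t=11 v=3: DROP (t<23-1); WM=23
i=6 t=33 v=7: → [30,40); WM=33; [20,30) fires=1
i=7 t=36 v=8: → [30,40); WM=36
i=8 t=41 v=9: → [40,50); WM=41; [30,40) fires=2
i=9 t=11 v=3: DROP (t<41-1); WM=41
i=10 t=43 v=7: → [40,50); WM=43
i=11 t=48 v=2: → [40,50); WM=48
i=12 t=29 v=5: DROP (t<48-1); WM=48
i=13 t=46 v=7: DROP (t<48-1); WM=48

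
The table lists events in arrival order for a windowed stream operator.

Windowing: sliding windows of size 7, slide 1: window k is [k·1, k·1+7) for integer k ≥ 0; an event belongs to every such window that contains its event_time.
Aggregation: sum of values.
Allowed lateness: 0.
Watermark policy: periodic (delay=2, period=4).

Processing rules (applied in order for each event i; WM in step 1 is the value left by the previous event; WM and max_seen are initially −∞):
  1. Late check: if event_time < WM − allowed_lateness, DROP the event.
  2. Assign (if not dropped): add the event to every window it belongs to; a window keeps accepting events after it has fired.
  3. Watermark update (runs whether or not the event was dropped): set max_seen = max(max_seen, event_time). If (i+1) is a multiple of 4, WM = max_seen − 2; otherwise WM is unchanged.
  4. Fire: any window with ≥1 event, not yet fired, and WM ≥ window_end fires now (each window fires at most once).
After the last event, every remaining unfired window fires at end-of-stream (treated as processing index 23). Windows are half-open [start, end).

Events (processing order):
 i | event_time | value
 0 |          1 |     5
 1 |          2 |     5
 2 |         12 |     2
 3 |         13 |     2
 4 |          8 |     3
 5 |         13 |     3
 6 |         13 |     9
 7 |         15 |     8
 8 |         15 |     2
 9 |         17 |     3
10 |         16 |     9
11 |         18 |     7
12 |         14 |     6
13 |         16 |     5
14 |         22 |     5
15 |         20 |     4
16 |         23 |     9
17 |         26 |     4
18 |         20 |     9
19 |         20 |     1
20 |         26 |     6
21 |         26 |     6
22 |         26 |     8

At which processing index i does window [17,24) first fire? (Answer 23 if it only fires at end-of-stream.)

i=0 t=1 v=5: → [1,8),[0,7); WM=−∞
i=1 t=2 v=5: → [2,9),[1,8),[0,7); WM=−∞
i=2 t=12 v=2: → [12,19),[11,18),[10,17),[9,16),[8,15),[7,14),[6,13); WM=−∞
i=3 t=13 v=2: → [13,20),[12,19),[11,18),[10,17),[9,16),[8,15),[7,14); WM=11; [0,7) fires=10 [1,8) fires=10 [2,9) fires=5
i=4 t=8 v=3: DROP (t<11-0); WM=11
i=5 t=13 v=3: → [13,20),[12,19),[11,18),[10,17),[9,16),[8,15),[7,14); WM=11
i=6 t=13 v=9: → [13,20),[12,19),[11,18),[10,17),[9,16),[8,15),[7,14); WM=11
i=7 t=15 v=8: → [15,22),[14,21),[13,20),[12,19),[11,18),[10,17),[9,16); WM=13; [6,13) fires=2
i=8 t=15 v=2: → [15,22),[14,21),[13,20),[12,19),[11,18),[10,17),[9,16); WM=13
i=9 t=17 v=3: → [17,24),[16,23),[15,22),[14,21),[13,20),[12,19),[11,18); WM=13
i=10 t=16 v=9: → [16,23),[15,22),[14,21),[13,20),[12,19),[11,18),[10,17); WM=13
i=11 t=18 v=7: → [18,25),[17,24),[16,23),[15,22),[14,21),[13,20),[12,19); WM=16; [7,14) fires=16 [8,15) fires=16 [9,16) fires=26
i=12 t=14 v=6: DROP (t<16-0); WM=16
i=13 t=16 v=5: → [16,23),[15,22),[14,21),[13,20),[12,19),[11,18),[10,17); WM=16
i=14 t=22 v=5: → [22,29),[21,28),[20,27),[19,26),[18,25),[17,24),[16,23); WM=16
i=15 t=20 v=4: → [20,27),[19,26),[18,25),[17,24),[16,23),[15,22),[14,21); WM=20; [10,17) fires=40 [11,18) fires=43 [12,19) fires=50 [13,20) fires=48
i=16 t=23 v=9: → [23,30),[22,29),[21,28),[20,27),[19,26),[18,25),[17,24); WM=20
i=17 t=26 v=4: → [26,33),[25,32),[24,31),[23,30),[22,29),[21,28),[20,27); WM=20
i=18 t=20 v=9: → [20,27),[19,26),[18,25),[17,24),[16,23),[15,22),[14,21); WM=20
i=19 t=20 v=1: → [20,27),[19,26),[18,25),[17,24),[16,23),[15,22),[14,21); WM=24; [14,21) fires=48 [15,22) fires=48 [16,23) fires=43 [17,24) fires=38
i=20 t=26 v=6: → [26,33),[25,32),[24,31),[23,30),[22,29),[21,28),[20,27); WM=24
i=21 t=26 v=6: → [26,33),[25,32),[24,31),[23,30),[22,29),[21,28),[20,27); WM=24
i=22 t=26 v=8: → [26,33),[25,32),[24,31),[23,30),[22,29),[21,28),[20,27); WM=24

19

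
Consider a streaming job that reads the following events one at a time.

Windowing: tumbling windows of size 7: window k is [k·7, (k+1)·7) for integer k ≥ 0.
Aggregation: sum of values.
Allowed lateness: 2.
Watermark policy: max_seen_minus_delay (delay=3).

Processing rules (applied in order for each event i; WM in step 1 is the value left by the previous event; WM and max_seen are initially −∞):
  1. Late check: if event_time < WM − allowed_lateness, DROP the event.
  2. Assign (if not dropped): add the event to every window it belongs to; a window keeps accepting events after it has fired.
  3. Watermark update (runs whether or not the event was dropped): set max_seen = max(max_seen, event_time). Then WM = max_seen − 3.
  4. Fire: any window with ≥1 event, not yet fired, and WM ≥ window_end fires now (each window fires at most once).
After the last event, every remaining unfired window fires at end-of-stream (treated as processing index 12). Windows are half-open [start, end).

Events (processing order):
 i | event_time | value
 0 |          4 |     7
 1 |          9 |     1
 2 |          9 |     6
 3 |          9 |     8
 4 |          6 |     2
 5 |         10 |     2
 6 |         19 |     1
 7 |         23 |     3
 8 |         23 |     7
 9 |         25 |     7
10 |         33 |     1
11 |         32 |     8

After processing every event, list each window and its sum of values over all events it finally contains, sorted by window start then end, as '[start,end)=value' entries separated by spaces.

i=0 t=4 v=7: → [0,7); WM=1
i=1 t=9 v=1: → [7,14); WM=6
i=2 t=9 v=6: → [7,14); WM=6
i=3 t=9 v=8: → [7,14); WM=6
i=4 t=6 v=2: → [0,7); WM=6
i=5 t=10 v=2: → [7,14); WM=7; [0,7) fires=9
i=6 t=19 v=1: → [14,21); WM=16; [7,14) fires=17
i=7 t=23 v=3: → [21,28); WM=20
i=8 t=23 v=7: → [21,28); WM=20
i=9 t=25 v=7: → [21,28); WM=22; [14,21) fires=1
i=10 t=33 v=1: → [28,35); WM=30; [21,28) fires=17
i=11 t=32 v=8: → [28,35); WM=30

[0,7)=9 [7,14)=17 [14,21)=1 [21,28)=17 [28,35)=9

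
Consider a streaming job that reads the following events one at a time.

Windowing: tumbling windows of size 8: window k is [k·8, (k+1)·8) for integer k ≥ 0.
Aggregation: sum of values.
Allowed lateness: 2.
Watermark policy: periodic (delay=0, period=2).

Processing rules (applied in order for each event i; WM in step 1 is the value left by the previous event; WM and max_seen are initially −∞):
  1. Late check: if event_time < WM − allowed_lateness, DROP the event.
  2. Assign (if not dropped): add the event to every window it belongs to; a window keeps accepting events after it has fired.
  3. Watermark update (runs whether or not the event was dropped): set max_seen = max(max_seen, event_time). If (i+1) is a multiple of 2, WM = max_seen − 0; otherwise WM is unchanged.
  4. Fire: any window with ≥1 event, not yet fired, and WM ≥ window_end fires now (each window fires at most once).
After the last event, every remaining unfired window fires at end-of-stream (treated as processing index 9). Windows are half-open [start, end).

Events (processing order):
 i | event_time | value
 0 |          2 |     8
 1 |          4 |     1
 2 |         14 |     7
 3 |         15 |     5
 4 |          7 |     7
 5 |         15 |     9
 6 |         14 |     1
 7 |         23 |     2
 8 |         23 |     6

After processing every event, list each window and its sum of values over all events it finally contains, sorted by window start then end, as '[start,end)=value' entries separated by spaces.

[0,8)=9 [8,16)=22 [16,24)=8

i=0 t=2 v=8: → [0,8); WM=−∞
i=1 t=4 v=1: → [0,8); WM=4
i=2 t=14 v=7: → [8,16); WM=4
i=3 t=15 v=5: → [8,16); WM=15; [0,8) fires=9
i=4 t=7 v=7: DROP (t<15-2); WM=15
i=5 t=15 v=9: → [8,16); WM=15
i=6 t=14 v=1: → [8,16); WM=15
i=7 t=23 v=2: → [16,24); WM=23; [8,16) fires=22
i=8 t=23 v=6: → [16,24); WM=23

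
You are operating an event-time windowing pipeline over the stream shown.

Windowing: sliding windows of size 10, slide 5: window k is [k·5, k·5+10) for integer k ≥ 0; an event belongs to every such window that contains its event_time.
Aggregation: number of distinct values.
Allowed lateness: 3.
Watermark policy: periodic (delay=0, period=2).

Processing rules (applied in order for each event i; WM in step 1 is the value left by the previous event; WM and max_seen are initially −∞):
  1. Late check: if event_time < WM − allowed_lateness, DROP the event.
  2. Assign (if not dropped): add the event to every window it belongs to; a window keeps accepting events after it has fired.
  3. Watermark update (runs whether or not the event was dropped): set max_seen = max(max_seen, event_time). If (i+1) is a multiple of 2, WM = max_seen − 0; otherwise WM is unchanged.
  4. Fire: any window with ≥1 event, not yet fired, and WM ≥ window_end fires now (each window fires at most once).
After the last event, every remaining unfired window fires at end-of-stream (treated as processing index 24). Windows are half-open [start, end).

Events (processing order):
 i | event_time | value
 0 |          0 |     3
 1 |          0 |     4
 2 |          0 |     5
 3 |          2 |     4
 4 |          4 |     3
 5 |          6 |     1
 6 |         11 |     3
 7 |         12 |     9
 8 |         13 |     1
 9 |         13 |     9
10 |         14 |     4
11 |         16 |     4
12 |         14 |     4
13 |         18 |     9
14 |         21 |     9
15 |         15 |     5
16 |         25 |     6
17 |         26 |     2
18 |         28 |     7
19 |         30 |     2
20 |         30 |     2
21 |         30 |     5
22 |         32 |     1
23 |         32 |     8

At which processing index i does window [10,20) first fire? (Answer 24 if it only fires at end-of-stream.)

15

i=0 t=0 v=3: → [0,10); WM=−∞
i=1 t=0 v=4: → [0,10); WM=0
i=2 t=0 v=5: → [0,10); WM=0
i=3 t=2 v=4: → [0,10); WM=2
i=4 t=4 v=3: → [0,10); WM=2
i=5 t=6 v=1: → [5,15),[0,10); WM=6
i=6 t=11 v=3: → [10,20),[5,15); WM=6
i=7 t=12 v=9: → [10,20),[5,15); WM=12; [0,10) fires=4
i=8 t=13 v=1: → [10,20),[5,15); WM=12
i=9 t=13 v=9: → [10,20),[5,15); WM=13
i=10 t=14 v=4: → [10,20),[5,15); WM=13
i=11 t=16 v=4: → [15,25),[10,20); WM=16; [5,15) fires=4
i=12 t=14 v=4: → [10,20),[5,15); WM=16
i=13 t=18 v=9: → [15,25),[10,20); WM=18
i=14 t=21 v=9: → [20,30),[15,25); WM=18
i=15 t=15 v=5: → [15,25),[10,20); WM=21; [10,20) fires=5
i=16 t=25 v=6: → [25,35),[20,30); WM=21
i=17 t=26 v=2: → [25,35),[20,30); WM=26; [15,25) fires=3
i=18 t=28 v=7: → [25,35),[20,30); WM=26
i=19 t=30 v=2: → [30,40),[25,35); WM=30; [20,30) fires=4
i=20 t=30 v=2: → [30,40),[25,35); WM=30
i=21 t=30 v=5: → [30,40),[25,35); WM=30
i=22 t=32 v=1: → [30,40),[25,35); WM=30
i=23 t=32 v=8: → [30,40),[25,35); WM=32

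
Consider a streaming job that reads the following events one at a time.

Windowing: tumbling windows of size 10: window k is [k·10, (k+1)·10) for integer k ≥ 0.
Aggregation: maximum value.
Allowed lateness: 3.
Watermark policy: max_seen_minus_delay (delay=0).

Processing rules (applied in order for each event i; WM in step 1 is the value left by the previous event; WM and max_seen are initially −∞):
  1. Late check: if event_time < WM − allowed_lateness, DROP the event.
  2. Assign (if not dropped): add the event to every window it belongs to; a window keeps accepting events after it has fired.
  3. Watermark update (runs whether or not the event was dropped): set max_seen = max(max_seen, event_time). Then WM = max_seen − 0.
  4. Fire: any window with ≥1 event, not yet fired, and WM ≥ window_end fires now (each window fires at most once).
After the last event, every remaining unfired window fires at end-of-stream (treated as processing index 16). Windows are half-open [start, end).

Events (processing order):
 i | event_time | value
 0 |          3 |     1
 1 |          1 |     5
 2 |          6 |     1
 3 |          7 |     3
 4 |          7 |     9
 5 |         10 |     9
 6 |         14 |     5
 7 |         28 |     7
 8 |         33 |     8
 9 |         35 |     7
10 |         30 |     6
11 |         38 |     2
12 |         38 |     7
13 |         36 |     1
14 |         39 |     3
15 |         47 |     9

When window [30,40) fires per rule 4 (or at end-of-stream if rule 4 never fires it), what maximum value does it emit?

i=0 t=3 v=1: → [0,10); WM=3
i=1 t=1 v=5: → [0,10); WM=3
i=2 t=6 v=1: → [0,10); WM=6
i=3 t=7 v=3: → [0,10); WM=7
i=4 t=7 v=9: → [0,10); WM=7
i=5 t=10 v=9: → [10,20); WM=10; [0,10) fires=9
i=6 t=14 v=5: → [10,20); WM=14
i=7 t=28 v=7: → [20,30); WM=28; [10,20) fires=9
i=8 t=33 v=8: → [30,40); WM=33; [20,30) fires=7
i=9 t=35 v=7: → [30,40); WM=35
i=10 t=30 v=6: DROP (t<35-3); WM=35
i=11 t=38 v=2: → [30,40); WM=38
i=12 t=38 v=7: → [30,40); WM=38
i=13 t=36 v=1: → [30,40); WM=38
i=14 t=39 v=3: → [30,40); WM=39
i=15 t=47 v=9: → [40,50); WM=47; [30,40) fires=8

8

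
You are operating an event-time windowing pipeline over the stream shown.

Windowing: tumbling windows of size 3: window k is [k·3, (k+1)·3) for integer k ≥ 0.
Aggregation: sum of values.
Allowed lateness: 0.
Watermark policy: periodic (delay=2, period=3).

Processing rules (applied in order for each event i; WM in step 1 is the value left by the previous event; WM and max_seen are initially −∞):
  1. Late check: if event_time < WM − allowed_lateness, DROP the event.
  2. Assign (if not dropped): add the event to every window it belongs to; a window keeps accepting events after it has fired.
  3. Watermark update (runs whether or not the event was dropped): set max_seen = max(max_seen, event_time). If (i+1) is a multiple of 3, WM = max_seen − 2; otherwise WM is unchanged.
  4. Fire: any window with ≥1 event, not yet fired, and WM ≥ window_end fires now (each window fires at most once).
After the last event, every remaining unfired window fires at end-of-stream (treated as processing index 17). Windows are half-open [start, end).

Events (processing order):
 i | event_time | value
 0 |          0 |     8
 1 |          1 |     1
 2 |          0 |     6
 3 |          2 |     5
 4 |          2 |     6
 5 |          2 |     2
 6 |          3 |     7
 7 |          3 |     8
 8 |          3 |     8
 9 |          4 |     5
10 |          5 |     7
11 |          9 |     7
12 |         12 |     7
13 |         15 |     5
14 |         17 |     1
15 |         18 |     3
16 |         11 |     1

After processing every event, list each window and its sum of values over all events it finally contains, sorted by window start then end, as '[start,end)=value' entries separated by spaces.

i=0 t=0 v=8: → [0,3); WM=−∞
i=1 t=1 v=1: → [0,3); WM=−∞
i=2 t=0 v=6: → [0,3); WM=-1
i=3 t=2 v=5: → [0,3); WM=-1
i=4 t=2 v=6: → [0,3); WM=-1
i=5 t=2 v=2: → [0,3); WM=0
i=6 t=3 v=7: → [3,6); WM=0
i=7 t=3 v=8: → [3,6); WM=0
i=8 t=3 v=8: → [3,6); WM=1
i=9 t=4 v=5: → [3,6); WM=1
i=10 t=5 v=7: → [3,6); WM=1
i=11 t=9 v=7: → [9,12); WM=7; [0,3) fires=28 [3,6) fires=35
i=12 t=12 v=7: → [12,15); WM=7
i=13 t=15 v=5: → [15,18); WM=7
i=14 t=17 v=1: → [15,18); WM=15; [9,12) fires=7 [12,15) fires=7
i=15 t=18 v=3: → [18,21); WM=15
i=16 t=11 v=1: DROP (t<15-0); WM=15

[0,3)=28 [3,6)=35 [9,12)=7 [12,15)=7 [15,18)=6 [18,21)=3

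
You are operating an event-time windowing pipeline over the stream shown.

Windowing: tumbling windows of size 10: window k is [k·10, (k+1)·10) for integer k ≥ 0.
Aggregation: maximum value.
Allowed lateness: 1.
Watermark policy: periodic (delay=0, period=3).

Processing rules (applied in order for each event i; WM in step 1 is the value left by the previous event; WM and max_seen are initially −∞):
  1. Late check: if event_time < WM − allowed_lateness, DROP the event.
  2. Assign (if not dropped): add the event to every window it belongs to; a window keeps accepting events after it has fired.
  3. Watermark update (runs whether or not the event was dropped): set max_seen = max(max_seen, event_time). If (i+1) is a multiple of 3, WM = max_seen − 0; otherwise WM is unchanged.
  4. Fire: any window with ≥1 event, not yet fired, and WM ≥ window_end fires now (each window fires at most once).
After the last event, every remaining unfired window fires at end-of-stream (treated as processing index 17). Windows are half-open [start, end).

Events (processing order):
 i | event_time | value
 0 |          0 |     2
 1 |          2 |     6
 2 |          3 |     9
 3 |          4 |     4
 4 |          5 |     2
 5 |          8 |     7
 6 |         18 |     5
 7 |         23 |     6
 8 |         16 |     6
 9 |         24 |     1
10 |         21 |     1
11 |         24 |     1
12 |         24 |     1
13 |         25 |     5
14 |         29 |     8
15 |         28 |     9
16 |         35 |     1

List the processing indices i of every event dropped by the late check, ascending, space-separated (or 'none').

10

i=0 t=0 v=2: → [0,10); WM=−∞
i=1 t=2 v=6: → [0,10); WM=−∞
i=2 t=3 v=9: → [0,10); WM=3
i=3 t=4 v=4: → [0,10); WM=3
i=4 t=5 v=2: → [0,10); WM=3
i=5 t=8 v=7: → [0,10); WM=8
i=6 t=18 v=5: → [10,20); WM=8
i=7 t=23 v=6: → [20,30); WM=8
i=8 t=16 v=6: → [10,20); WM=23; [0,10) fires=9 [10,20) fires=6
i=9 t=24 v=1: → [20,30); WM=23
i=10 t=21 v=1: DROP (t<23-1); WM=23
i=11 t=24 v=1: → [20,30); WM=24
i=12 t=24 v=1: → [20,30); WM=24
i=13 t=25 v=5: → [20,30); WM=24
i=14 t=29 v=8: → [20,30); WM=29
i=15 t=28 v=9: → [20,30); WM=29
i=16 t=35 v=1: → [30,40); WM=29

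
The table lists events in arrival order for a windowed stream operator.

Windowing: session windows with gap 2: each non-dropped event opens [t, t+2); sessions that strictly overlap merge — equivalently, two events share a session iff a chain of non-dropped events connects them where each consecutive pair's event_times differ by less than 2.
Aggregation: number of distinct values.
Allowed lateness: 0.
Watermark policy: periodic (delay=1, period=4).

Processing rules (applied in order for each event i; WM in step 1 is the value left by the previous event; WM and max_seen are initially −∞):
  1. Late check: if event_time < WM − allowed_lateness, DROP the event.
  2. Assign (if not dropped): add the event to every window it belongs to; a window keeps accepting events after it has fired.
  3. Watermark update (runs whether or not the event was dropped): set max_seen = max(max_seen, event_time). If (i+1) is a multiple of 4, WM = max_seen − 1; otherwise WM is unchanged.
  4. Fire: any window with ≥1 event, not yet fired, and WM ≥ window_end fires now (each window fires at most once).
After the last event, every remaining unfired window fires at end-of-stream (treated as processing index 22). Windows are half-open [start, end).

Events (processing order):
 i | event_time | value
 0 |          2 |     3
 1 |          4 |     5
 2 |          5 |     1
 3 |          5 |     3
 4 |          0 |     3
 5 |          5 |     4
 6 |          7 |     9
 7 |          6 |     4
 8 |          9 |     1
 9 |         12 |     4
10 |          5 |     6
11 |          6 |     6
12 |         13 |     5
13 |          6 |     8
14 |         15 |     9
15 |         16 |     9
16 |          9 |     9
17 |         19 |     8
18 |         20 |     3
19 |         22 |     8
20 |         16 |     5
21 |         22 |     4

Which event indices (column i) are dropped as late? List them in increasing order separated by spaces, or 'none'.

4 10 13 16 20

i=0 t=2 v=3: → [2,4); WM=−∞
i=1 t=4 v=5: → [4,6); WM=−∞
i=2 t=5 v=1: → [4,7); WM=−∞
i=3 t=5 v=3: → [4,7); WM=4
i=4 t=0 v=3: DROP (t<4-0); WM=4
i=5 t=5 v=4: → [4,7); WM=4
i=6 t=7 v=9: → [7,9); WM=4
i=7 t=6 v=4: → [4,9); WM=6
i=8 t=9 v=1: → [9,11); WM=6
i=9 t=12 v=4: → [12,14); WM=6
i=10 t=5 v=6: DROP (t<6-0); WM=6
i=11 t=6 v=6: → [4,9); WM=11
i=12 t=13 v=5: → [12,15); WM=11
i=13 t=6 v=8: DROP (t<11-0); WM=11
i=14 t=15 v=9: → [15,17); WM=11
i=15 t=16 v=9: → [15,18); WM=15
i=16 t=9 v=9: DROP (t<15-0); WM=15
i=17 t=19 v=8: → [19,21); WM=15
i=18 t=20 v=3: → [19,22); WM=15
i=19 t=22 v=8: → [22,24); WM=21
i=20 t=16 v=5: DROP (t<21-0); WM=21
i=21 t=22 v=4: → [22,24); WM=21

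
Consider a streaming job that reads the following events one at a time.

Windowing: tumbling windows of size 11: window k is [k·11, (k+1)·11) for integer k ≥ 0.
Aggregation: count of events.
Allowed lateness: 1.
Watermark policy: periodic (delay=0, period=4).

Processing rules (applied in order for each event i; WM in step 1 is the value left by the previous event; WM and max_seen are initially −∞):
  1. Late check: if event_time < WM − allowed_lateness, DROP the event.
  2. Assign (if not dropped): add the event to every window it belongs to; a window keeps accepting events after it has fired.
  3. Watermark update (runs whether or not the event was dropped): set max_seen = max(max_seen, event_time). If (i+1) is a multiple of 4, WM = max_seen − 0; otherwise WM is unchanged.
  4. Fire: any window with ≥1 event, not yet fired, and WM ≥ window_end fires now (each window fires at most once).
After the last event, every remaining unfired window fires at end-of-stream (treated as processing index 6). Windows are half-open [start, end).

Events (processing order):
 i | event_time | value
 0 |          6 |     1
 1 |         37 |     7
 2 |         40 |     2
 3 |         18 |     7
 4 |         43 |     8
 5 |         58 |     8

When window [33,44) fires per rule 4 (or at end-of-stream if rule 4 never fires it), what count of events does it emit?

3

i=0 t=6 v=1: → [0,11); WM=−∞
i=1 t=37 v=7: → [33,44); WM=−∞
i=2 t=40 v=2: → [33,44); WM=−∞
i=3 t=18 v=7: → [11,22); WM=40; [0,11) fires=1 [11,22) fires=1
i=4 t=43 v=8: → [33,44); WM=40
i=5 t=58 v=8: → [55,66); WM=40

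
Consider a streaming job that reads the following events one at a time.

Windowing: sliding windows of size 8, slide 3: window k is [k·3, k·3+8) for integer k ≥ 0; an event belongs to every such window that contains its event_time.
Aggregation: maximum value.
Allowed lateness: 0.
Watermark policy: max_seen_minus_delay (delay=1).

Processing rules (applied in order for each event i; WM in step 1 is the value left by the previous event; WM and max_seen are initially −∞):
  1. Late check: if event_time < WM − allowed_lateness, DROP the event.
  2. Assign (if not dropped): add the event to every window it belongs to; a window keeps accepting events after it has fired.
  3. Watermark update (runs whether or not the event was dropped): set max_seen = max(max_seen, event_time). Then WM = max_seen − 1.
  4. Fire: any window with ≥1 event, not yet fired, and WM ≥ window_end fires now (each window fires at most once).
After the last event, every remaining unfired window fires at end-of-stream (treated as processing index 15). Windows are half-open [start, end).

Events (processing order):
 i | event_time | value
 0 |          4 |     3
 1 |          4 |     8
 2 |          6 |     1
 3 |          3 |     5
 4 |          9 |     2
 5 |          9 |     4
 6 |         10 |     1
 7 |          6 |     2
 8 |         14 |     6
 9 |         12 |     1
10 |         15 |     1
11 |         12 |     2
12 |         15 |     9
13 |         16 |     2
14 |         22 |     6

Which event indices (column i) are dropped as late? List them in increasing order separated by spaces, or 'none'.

i=0 t=4 v=3: → [3,11),[0,8); WM=3
i=1 t=4 v=8: → [3,11),[0,8); WM=3
i=2 t=6 v=1: → [6,14),[3,11),[0,8); WM=5
i=3 t=3 v=5: DROP (t<5-0); WM=5
i=4 t=9 v=2: → [9,17),[6,14),[3,11); WM=8; [0,8) fires=8
i=5 t=9 v=4: → [9,17),[6,14),[3,11); WM=8
i=6 t=10 v=1: → [9,17),[6,14),[3,11); WM=9
i=7 t=6 v=2: DROP (t<9-0); WM=9
i=8 t=14 v=6: → [12,20),[9,17); WM=13; [3,11) fires=8
i=9 t=12 v=1: DROP (t<13-0); WM=13
i=10 t=15 v=1: → [15,23),[12,20),[9,17); WM=14; [6,14) fires=4
i=11 t=12 v=2: DROP (t<14-0); WM=14
i=12 t=15 v=9: → [15,23),[12,20),[9,17); WM=14
i=13 t=16 v=2: → [15,23),[12,20),[9,17); WM=15
i=14 t=22 v=6: → [21,29),[18,26),[15,23); WM=21; [9,17) fires=9 [12,20) fires=9

3 7 9 11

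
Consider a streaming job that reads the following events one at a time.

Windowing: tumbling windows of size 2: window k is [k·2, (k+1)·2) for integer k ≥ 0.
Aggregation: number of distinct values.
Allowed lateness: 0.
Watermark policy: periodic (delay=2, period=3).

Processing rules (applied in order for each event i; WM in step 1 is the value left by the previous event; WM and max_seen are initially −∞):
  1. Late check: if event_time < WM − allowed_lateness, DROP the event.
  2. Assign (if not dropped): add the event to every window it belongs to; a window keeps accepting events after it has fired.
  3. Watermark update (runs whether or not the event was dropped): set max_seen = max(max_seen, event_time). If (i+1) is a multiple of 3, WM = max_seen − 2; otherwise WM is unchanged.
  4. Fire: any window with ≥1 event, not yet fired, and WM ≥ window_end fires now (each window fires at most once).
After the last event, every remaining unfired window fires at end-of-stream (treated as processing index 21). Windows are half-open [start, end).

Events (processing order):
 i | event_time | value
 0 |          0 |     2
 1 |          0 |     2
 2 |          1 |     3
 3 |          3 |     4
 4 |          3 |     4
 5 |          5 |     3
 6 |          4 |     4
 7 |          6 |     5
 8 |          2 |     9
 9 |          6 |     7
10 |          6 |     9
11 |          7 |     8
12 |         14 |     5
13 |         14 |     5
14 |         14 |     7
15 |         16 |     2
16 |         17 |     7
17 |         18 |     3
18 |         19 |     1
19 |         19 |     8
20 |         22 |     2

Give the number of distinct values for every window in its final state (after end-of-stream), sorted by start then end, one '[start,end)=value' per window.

[0,2)=2 [2,4)=1 [4,6)=2 [6,8)=4 [14,16)=2 [16,18)=2 [18,20)=3 [22,24)=1

i=0 t=0 v=2: → [0,2); WM=−∞
i=1 t=0 v=2: → [0,2); WM=−∞
i=2 t=1 v=3: → [0,2); WM=-1
i=3 t=3 v=4: → [2,4); WM=-1
i=4 t=3 v=4: → [2,4); WM=-1
i=5 t=5 v=3: → [4,6); WM=3; [0,2) fires=2
i=6 t=4 v=4: → [4,6); WM=3
i=7 t=6 v=5: → [6,8); WM=3
i=8 t=2 v=9: DROP (t<3-0); WM=4; [2,4) fires=1
i=9 t=6 v=7: → [6,8); WM=4
i=10 t=6 v=9: → [6,8); WM=4
i=11 t=7 v=8: → [6,8); WM=5
i=12 t=14 v=5: → [14,16); WM=5
i=13 t=14 v=5: → [14,16); WM=5
i=14 t=14 v=7: → [14,16); WM=12; [4,6) fires=2 [6,8) fires=4
i=15 t=16 v=2: → [16,18); WM=12
i=16 t=17 v=7: → [16,18); WM=12
i=17 t=18 v=3: → [18,20); WM=16; [14,16) fires=2
i=18 t=19 v=1: → [18,20); WM=16
i=19 t=19 v=8: → [18,20); WM=16
i=20 t=22 v=2: → [22,24); WM=20; [16,18) fires=2 [18,20) fires=3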